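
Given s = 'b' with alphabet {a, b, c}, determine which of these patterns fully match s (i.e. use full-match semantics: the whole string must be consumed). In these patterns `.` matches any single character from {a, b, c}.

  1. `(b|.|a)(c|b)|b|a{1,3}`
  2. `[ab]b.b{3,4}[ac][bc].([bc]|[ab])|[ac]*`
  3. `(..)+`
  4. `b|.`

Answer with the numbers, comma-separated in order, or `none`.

1, 4

1 → match
2 → no match
3 → no match
4 → match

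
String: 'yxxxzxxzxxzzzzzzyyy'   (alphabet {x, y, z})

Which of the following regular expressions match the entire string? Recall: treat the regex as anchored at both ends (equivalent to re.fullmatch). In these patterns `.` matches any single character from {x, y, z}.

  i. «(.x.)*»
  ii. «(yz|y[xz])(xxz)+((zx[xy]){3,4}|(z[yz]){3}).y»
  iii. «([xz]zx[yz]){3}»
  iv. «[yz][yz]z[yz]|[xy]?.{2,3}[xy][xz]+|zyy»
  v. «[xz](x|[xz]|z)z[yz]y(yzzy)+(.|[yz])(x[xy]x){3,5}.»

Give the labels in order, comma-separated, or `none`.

ii

i → no match
ii → match
iii → no match
iv → no match
v → no match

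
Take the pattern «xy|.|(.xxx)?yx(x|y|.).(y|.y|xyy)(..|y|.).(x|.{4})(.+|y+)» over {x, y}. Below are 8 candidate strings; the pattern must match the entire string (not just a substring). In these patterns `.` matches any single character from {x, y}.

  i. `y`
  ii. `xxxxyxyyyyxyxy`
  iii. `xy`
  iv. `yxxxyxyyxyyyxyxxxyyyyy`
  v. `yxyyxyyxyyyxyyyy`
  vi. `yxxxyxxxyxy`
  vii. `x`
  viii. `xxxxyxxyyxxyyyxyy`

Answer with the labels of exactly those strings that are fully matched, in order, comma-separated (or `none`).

i, ii, iii, iv, v, vi, vii, viii

i. `y` → match
ii → match
iii. `xy` → match
iv → match
v → match
vi. `yxxxyxxxyxy` → match
vii. `x` → match
viii → match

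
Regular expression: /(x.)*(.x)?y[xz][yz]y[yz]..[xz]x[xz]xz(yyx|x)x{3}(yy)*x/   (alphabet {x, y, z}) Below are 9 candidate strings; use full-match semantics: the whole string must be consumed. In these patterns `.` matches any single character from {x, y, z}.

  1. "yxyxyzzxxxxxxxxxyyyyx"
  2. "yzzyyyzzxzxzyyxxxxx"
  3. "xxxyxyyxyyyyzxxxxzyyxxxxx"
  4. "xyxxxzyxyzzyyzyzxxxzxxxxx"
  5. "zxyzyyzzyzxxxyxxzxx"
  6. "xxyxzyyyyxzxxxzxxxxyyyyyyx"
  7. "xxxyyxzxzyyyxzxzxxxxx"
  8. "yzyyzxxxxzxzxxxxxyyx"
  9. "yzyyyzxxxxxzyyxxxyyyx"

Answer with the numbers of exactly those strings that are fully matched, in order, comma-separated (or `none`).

1 → no match
2 → match
3 → match
4 → match
5 → no match
6 → no match
7 → no match
8 → no match
9 → no match

2, 3, 4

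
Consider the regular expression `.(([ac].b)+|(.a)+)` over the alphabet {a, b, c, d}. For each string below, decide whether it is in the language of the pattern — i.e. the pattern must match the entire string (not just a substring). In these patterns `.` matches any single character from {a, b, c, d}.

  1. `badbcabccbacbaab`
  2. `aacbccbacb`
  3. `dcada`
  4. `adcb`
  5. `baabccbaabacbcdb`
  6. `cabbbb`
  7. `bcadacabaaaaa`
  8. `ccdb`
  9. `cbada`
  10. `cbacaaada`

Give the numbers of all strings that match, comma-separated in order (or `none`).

1, 2, 3, 5, 7, 8, 9, 10

1 → match
2 → match
3 → match
4 → no match
5 → match
6 → no match
7 → match
8 → match
9 → match
10 → match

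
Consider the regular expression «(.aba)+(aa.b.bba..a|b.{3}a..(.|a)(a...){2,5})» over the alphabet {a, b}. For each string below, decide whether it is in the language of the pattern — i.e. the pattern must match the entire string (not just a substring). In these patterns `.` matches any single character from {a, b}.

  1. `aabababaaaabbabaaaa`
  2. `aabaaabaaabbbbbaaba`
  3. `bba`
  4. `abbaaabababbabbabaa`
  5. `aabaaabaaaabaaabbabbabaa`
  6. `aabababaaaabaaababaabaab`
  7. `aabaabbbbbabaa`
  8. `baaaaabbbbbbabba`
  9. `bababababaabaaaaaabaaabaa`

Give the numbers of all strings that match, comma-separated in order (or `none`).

2

1 → no match
2 → match
3. `bba` → no match
4 → no match
5 → no match
6 → no match
7 → no match
8 → no match
9 → no match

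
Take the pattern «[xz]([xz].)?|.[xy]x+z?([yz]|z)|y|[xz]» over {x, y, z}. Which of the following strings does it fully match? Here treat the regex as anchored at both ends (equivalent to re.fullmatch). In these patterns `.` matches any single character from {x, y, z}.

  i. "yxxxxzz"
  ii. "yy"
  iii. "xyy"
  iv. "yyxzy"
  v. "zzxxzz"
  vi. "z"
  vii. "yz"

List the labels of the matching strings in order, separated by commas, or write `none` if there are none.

i → match
ii → no match
iii → no match
iv → match
v → no match
vi → match
vii → no match

i, iv, vi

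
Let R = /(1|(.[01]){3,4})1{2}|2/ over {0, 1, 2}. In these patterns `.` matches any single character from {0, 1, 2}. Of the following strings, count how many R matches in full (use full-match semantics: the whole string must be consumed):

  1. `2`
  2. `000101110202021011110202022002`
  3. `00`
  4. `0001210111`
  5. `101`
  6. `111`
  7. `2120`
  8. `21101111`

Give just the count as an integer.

1 → match
2 → no match
3 → no match
4 → match
5 → no match
6 → match
7 → no match
8 → match
Total matched: 4

4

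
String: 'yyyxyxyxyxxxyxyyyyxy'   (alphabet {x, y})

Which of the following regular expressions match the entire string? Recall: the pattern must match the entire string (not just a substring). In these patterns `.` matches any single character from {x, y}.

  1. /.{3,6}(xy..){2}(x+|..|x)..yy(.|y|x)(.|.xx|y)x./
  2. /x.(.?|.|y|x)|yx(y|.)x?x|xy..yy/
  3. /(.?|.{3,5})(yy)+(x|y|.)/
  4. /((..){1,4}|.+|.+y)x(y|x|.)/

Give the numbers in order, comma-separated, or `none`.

1, 4

1 → match
2 → no match
3 → no match
4 → match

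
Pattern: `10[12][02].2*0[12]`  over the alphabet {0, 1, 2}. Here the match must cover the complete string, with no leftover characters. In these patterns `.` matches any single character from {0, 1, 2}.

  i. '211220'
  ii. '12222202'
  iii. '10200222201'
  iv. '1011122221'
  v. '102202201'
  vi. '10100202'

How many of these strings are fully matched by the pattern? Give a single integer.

i → no match — must start with '10'
ii → no match — must start with '10'
iii → match
iv → no match
v → match
vi → match
Total matched: 3

3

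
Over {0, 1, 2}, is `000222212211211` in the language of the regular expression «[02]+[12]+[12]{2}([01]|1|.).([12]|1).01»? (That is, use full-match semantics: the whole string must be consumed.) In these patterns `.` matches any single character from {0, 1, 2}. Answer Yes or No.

No

Every match must end with `01`, but `000222212211211` does not.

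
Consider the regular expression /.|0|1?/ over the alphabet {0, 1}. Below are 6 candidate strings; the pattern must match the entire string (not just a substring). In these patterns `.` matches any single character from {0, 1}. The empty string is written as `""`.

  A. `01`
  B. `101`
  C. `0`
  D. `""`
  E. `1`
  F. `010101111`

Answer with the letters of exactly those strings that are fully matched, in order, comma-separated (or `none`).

C, D, E

A → no match
B → no match
C → match
D → match
E → match
F → no match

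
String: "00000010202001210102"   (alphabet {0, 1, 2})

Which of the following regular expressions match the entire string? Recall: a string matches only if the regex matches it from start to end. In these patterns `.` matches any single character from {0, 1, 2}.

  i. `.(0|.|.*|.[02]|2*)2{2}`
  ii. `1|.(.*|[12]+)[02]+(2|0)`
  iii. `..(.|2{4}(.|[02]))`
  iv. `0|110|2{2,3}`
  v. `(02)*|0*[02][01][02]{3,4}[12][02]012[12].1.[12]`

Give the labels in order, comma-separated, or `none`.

ii, v

i → no match
ii → match
iii → no match
iv → no match
v → match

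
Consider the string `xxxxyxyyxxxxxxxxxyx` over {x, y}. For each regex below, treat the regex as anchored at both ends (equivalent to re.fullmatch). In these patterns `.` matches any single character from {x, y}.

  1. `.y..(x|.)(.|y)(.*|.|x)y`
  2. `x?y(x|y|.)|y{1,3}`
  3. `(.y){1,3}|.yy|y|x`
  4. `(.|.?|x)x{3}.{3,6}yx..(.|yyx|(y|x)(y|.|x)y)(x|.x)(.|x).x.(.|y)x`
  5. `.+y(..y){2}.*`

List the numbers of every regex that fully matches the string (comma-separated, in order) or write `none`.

4

1 → no match — must end with `y`
2 → no match
3 → no match
4 → match
5 → no match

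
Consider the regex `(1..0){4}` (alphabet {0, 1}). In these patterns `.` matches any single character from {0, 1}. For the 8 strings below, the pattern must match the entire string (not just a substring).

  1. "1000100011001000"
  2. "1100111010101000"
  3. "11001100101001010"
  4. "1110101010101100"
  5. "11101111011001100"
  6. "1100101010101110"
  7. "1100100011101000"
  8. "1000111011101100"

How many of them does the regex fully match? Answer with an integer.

1 → match
2 → match
3 → no match
4 → match
5 → no match
6 → match
7 → match
8 → match
Total matched: 6

6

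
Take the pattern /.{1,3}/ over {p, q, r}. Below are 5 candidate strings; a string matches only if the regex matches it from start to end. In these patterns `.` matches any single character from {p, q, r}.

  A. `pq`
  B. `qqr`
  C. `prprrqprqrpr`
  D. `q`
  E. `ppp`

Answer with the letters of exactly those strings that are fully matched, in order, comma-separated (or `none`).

A, B, D, E

A → match
B → match
C → no match
D → match
E → match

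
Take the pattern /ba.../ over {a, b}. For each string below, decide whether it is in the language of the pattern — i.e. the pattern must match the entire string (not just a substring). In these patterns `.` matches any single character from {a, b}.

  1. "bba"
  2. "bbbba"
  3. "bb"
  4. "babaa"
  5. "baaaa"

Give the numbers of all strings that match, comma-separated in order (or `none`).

1 → no match — must start with "ba"
2 → no match — must start with "ba"
3 → no match — must start with "ba"
4 → match
5 → match

4, 5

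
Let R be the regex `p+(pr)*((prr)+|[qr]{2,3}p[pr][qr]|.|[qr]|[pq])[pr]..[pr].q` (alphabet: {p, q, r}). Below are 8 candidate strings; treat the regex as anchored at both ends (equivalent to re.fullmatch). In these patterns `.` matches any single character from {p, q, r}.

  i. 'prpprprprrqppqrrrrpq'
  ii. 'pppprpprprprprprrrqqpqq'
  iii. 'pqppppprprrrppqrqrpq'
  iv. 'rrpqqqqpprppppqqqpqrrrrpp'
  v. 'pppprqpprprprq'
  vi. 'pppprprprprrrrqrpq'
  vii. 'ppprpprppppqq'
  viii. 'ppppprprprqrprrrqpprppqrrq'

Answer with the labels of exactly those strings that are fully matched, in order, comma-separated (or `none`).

vi

i → no match
ii → no match
iii → no match
iv → no match — must start with 'p'
v → no match
vi → match
vii → no match
viii → no match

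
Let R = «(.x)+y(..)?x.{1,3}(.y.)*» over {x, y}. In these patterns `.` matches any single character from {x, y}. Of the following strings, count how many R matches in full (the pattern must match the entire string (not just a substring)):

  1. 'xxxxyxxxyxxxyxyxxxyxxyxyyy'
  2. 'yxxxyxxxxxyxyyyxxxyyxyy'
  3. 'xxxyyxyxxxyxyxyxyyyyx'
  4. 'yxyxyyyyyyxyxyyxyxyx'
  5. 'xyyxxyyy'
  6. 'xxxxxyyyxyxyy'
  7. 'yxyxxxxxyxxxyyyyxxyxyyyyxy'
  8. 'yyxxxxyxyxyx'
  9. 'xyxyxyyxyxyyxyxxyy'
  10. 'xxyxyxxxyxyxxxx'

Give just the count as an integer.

1 → match
2 → match
3 → no match
4 → no match
5 → no match
6 → no match
7 → no match
8 → no match
9 → no match
10 → match
Total matched: 3

3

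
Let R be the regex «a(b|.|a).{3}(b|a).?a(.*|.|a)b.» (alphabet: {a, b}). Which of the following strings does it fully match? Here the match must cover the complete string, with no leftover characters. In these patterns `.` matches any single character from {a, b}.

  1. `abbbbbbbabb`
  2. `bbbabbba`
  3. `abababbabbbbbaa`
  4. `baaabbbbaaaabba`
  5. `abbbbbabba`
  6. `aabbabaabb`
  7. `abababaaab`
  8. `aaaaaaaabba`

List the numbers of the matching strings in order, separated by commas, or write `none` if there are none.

5, 6, 8

1. `abbbbbbbabb` → no match
2. `bbbabbba` → no match — must start with `a`
3 → no match
4 → no match — must start with `a`
5. `abbbbbabba` → match
6. `aabbabaabb` → match
7. `abababaaab` → no match
8. `aaaaaaaabba` → match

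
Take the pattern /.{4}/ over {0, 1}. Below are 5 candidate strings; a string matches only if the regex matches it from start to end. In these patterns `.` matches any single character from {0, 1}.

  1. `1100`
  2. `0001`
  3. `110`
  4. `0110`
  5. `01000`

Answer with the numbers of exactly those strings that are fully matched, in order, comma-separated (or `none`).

1, 2, 4

1 → match
2 → match
3 → no match
4 → match
5 → no match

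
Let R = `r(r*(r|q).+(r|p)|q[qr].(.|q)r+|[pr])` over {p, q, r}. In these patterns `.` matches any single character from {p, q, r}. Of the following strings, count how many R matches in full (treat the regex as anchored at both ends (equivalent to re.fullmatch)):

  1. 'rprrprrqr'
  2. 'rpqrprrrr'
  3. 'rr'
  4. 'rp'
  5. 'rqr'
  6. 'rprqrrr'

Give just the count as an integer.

2

1 → no match
2 → no match
3 → match
4 → match
5 → no match
6 → no match
Total matched: 2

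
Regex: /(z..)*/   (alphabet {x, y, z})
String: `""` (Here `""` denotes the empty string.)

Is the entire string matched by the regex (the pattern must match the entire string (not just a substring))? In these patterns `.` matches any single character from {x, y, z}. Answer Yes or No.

Yes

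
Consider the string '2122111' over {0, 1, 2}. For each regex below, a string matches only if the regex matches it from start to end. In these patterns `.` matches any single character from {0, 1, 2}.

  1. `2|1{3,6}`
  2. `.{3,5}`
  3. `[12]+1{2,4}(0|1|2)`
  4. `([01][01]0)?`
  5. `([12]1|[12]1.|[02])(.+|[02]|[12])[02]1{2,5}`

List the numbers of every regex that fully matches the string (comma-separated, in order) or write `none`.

3, 5

1 → no match
2 → no match
3 → match
4 → no match
5 → match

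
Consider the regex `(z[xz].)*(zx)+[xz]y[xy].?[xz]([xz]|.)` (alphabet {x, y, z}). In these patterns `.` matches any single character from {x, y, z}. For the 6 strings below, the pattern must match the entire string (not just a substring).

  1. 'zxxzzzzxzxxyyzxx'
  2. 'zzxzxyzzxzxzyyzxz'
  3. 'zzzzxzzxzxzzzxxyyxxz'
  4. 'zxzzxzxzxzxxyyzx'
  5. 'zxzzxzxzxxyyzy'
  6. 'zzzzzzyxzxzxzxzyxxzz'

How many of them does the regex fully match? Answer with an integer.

4

1 → match
2 → match
3 → no match
4 → match
5 → match
6 → no match
Total matched: 4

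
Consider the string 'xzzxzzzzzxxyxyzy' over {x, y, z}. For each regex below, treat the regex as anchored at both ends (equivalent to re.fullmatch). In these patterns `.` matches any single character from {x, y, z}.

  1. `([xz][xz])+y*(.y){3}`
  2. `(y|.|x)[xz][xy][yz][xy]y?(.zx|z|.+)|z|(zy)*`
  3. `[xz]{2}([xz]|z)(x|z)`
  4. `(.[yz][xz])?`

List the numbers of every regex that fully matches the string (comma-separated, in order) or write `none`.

1

1 → match
2 → no match
3 → no match
4 → no match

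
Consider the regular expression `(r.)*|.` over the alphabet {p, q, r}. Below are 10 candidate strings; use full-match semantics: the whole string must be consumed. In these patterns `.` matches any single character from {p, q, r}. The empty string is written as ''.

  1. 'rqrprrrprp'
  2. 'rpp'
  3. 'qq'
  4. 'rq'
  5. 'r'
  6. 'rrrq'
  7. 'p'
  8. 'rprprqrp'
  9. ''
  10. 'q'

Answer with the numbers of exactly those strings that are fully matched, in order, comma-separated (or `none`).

1, 4, 5, 6, 7, 8, 9, 10

1 → match
2 → no match
3 → no match
4 → match
5 → match
6 → match
7 → match
8 → match
9 → match
10 → match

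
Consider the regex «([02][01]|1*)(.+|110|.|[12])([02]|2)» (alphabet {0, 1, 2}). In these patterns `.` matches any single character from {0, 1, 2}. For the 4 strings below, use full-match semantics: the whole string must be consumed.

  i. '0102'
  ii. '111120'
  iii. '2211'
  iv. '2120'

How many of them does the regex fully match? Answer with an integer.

3

i → match
ii → match
iii → no match
iv → match
Total matched: 3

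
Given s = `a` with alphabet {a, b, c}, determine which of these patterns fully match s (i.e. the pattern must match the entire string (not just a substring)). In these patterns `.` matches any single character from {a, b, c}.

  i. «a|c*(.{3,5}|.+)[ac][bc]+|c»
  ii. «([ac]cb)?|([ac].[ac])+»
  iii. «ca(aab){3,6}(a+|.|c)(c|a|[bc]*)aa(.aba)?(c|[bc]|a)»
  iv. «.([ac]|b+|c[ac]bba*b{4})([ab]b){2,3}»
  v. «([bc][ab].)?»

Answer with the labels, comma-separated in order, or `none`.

i → match
ii → no match
iii → no match — must start with `caaab`
iv → no match — must end with `b`
v → no match

i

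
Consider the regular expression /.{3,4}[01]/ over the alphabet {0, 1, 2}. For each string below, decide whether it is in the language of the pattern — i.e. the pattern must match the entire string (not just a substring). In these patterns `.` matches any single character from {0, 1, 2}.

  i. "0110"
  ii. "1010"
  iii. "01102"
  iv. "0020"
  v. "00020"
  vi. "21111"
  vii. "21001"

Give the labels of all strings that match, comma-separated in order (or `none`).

i → match
ii → match
iii → no match
iv → match
v → match
vi → match
vii → match

i, ii, iv, v, vi, vii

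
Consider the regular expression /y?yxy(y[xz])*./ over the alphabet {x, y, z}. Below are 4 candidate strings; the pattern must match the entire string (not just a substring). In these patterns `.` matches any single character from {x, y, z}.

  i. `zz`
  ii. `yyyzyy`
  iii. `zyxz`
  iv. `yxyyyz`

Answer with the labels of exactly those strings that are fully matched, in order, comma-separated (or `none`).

none

i → no match
ii → no match
iii → no match
iv → no match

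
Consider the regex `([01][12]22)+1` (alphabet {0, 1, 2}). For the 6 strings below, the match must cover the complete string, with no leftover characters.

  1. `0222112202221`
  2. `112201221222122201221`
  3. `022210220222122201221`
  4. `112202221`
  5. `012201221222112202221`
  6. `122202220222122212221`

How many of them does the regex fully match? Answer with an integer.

1 → match
2 → match
3 → no match
4 → match
5 → match
6 → match
Total matched: 5

5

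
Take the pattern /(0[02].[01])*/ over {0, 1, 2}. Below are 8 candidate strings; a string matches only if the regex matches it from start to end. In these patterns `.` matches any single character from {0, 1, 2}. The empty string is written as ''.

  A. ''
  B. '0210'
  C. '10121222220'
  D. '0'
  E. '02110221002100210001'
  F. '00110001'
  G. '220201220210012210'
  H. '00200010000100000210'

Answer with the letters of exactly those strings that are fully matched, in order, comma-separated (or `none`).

A, B, E, F, H

A → match
B → match
C → no match
D → no match
E → match
F → match
G → no match
H → match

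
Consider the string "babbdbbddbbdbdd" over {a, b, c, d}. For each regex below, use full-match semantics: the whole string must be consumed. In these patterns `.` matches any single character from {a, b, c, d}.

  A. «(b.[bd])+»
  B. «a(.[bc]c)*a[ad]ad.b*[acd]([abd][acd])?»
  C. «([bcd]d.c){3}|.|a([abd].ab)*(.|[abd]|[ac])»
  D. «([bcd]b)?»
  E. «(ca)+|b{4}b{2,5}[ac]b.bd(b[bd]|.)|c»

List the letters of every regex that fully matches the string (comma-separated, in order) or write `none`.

A → match
B → no match — must start with "a"
C → no match
D → no match
E → no match

A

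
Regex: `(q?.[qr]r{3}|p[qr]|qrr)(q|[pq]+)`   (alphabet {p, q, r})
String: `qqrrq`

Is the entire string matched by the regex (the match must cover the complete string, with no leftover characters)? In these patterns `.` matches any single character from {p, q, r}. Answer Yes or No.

No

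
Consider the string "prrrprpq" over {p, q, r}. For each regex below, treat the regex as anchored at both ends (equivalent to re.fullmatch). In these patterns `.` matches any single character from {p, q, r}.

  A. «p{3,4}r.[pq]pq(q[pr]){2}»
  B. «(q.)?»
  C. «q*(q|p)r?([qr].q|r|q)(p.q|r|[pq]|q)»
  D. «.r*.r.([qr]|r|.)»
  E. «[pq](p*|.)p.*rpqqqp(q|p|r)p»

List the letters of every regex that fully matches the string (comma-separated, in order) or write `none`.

A → no match
B → no match
C → no match
D → match
E → no match — must end with "p"

D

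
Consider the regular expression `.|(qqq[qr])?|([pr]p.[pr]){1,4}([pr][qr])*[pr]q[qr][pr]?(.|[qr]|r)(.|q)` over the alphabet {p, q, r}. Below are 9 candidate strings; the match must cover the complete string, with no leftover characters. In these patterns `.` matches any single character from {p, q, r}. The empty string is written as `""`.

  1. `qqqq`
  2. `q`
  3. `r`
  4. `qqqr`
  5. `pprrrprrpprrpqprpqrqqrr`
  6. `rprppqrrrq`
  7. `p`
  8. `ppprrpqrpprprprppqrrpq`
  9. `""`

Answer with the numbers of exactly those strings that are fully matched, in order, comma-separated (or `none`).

1, 2, 3, 4, 5, 6, 7, 8, 9

1 → match
2 → match
3 → match
4 → match
5 → match
6 → match
7 → match
8 → match
9 → match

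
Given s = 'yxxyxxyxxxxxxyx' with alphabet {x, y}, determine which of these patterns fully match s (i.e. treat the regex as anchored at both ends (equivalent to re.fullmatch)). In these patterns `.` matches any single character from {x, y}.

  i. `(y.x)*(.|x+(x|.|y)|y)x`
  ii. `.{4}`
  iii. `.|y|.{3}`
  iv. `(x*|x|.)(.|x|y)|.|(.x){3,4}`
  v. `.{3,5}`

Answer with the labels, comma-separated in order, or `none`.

i → match
ii → no match
iii → no match
iv → no match
v → no match

i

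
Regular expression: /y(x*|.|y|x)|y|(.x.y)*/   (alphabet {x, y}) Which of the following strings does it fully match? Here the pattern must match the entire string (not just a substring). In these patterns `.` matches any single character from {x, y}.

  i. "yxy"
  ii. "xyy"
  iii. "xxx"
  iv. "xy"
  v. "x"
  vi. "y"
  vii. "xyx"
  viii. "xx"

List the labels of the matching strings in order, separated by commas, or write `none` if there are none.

i → no match
ii → no match
iii → no match
iv → no match
v → no match
vi → match
vii → no match
viii → no match

vi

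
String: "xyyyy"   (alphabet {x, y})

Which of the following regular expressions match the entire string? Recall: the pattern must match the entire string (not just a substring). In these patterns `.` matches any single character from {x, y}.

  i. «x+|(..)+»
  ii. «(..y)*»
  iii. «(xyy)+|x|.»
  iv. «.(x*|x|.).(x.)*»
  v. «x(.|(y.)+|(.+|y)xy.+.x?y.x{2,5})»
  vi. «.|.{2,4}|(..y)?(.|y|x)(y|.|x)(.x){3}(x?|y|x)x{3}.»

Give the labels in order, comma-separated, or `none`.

i → no match
ii → no match
iii → no match
iv → no match
v → match
vi → no match

v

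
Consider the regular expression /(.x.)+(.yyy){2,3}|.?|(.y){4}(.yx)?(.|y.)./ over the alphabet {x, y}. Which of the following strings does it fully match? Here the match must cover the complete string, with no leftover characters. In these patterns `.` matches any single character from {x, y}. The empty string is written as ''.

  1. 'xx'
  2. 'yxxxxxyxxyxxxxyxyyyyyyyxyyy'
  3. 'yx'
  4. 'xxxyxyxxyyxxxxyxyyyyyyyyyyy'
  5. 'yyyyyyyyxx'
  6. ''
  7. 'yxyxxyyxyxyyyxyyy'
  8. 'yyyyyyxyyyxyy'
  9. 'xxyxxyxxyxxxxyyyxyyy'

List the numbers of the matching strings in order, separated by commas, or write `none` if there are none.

1 → no match
2 → match
3 → no match
4 → match
5 → match
6 → match
7 → match
8 → match
9 → match

2, 4, 5, 6, 7, 8, 9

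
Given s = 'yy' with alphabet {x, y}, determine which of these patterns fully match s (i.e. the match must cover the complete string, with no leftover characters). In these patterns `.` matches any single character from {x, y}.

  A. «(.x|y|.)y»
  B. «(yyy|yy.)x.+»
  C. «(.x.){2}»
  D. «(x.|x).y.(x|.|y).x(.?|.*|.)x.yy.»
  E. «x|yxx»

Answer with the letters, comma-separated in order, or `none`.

A

A → match
B → no match
C → no match
D → no match — must start with 'x'
E → no match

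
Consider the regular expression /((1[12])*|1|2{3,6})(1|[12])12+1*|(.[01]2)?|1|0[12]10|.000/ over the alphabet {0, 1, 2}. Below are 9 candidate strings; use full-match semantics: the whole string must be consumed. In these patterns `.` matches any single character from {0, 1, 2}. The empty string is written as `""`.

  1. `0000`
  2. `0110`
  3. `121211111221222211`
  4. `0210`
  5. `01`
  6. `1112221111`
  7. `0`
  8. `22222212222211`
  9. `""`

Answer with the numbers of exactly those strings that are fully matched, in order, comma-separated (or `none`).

1, 2, 3, 4, 6, 8, 9

1 → match
2 → match
3 → match
4 → match
5 → no match
6 → match
7 → no match
8 → match
9 → match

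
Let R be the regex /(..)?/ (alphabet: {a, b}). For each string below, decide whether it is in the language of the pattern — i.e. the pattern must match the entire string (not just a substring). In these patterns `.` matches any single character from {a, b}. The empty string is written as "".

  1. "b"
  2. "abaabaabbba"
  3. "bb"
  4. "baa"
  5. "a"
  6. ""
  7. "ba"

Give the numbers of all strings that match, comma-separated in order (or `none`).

1 → no match
2 → no match
3 → match
4 → no match
5 → no match
6 → match
7 → match

3, 6, 7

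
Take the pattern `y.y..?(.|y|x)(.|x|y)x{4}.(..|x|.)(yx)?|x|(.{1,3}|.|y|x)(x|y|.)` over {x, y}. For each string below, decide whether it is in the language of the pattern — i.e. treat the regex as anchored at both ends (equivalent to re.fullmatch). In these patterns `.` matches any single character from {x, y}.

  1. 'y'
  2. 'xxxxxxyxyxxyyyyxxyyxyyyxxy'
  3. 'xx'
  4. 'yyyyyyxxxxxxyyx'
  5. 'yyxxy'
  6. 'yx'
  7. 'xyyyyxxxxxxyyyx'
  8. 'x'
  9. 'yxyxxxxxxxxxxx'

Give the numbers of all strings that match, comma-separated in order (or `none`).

1 → no match
2 → no match
3 → match
4 → match
5 → no match
6 → match
7 → no match
8 → match
9 → match

3, 4, 6, 8, 9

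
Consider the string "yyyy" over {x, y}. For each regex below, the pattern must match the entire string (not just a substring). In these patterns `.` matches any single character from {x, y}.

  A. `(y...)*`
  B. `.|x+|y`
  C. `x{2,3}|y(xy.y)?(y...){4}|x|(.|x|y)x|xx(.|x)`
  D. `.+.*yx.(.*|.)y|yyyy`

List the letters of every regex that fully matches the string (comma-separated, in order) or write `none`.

A, D

A → match
B → no match
C → no match
D → match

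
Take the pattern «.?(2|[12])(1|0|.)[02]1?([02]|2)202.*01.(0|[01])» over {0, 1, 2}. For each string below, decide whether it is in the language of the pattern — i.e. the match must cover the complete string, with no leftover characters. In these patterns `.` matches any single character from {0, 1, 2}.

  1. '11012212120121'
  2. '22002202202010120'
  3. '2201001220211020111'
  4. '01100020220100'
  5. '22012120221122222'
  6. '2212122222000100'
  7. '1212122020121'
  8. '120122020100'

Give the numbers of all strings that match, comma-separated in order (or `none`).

2, 7, 8

1 → no match
2 → match
3 → no match
4 → no match
5 → no match
6 → no match
7 → match
8 → match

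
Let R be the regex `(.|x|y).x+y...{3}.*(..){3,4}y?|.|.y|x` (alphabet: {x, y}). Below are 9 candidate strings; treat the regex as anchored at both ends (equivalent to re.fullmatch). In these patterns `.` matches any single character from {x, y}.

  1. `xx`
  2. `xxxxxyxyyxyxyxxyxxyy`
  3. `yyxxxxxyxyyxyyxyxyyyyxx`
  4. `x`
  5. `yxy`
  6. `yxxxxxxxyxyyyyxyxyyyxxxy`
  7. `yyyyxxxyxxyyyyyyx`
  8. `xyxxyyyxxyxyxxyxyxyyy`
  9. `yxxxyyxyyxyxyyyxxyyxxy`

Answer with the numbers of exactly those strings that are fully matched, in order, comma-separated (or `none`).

1 → no match
2 → match
3 → match
4 → match
5 → no match
6 → match
7 → no match
8 → match
9 → match

2, 3, 4, 6, 8, 9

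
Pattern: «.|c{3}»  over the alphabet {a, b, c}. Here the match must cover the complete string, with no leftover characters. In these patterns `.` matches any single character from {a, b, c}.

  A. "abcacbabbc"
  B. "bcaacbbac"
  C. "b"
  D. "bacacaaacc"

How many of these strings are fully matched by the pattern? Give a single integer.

1

A → no match
B → no match
C → match
D → no match
Total matched: 1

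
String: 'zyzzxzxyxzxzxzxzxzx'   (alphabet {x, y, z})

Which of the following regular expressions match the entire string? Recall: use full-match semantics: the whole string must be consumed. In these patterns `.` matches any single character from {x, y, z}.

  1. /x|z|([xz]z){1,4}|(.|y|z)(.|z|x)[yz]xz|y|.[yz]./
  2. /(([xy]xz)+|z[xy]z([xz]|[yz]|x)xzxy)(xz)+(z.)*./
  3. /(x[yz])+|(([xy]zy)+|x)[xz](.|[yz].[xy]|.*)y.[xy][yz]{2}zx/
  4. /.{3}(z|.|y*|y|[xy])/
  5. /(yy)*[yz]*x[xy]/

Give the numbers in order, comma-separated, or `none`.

1 → no match
2 → match
3 → no match
4 → no match
5 → no match

2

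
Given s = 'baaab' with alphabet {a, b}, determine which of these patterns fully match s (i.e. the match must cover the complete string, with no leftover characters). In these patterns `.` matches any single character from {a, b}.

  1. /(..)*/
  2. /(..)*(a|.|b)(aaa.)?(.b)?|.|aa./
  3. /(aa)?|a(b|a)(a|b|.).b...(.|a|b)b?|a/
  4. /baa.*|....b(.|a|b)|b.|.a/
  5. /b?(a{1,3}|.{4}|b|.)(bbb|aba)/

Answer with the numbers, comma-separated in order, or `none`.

1 → no match
2 → match
3 → no match
4 → match
5 → no match

2, 4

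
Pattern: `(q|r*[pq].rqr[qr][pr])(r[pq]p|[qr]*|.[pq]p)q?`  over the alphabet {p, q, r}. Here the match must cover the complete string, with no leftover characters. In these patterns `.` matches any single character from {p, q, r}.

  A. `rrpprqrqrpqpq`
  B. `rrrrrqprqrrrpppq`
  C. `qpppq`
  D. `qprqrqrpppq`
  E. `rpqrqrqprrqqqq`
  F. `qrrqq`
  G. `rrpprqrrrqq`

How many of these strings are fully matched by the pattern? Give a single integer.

7

A → match
B → match
C → match
D → match
E → match
F → match
G → match
Total matched: 7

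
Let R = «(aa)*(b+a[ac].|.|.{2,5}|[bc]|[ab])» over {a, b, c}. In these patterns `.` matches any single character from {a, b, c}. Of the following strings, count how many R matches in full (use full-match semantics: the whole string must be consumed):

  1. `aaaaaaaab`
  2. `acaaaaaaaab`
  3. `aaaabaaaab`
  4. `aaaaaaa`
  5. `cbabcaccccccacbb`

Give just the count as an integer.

2

1 → match
2 → no match
3 → no match
4 → match
5 → no match
Total matched: 2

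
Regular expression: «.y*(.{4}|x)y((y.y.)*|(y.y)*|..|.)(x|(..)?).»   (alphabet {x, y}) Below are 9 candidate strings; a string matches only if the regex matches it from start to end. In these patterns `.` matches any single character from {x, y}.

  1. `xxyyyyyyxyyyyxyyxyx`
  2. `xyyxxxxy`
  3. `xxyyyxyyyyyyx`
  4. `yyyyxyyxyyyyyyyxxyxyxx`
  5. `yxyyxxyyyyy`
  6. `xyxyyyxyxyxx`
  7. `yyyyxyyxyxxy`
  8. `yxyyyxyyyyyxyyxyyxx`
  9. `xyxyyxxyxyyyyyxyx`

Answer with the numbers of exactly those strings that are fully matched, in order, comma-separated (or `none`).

7

1 → no match
2 → no match
3 → no match
4 → no match
5 → no match
6 → no match
7 → match
8 → no match
9 → no match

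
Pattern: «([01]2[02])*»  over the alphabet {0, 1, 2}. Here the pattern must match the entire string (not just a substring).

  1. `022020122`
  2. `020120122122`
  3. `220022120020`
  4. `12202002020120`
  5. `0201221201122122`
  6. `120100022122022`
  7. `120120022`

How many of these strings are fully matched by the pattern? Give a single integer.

1 → match
2 → match
3 → no match
4 → no match
5 → no match
6 → no match
7 → match
Total matched: 3

3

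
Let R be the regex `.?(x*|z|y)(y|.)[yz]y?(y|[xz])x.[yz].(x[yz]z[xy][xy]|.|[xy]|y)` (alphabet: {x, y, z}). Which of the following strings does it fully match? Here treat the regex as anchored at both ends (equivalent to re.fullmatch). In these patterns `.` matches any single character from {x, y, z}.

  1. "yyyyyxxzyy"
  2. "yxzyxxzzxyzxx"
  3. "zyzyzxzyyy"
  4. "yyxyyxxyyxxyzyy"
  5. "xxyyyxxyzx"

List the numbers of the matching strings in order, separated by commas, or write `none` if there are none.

1 → match
2 → match
3 → match
4 → match
5 → match

1, 2, 3, 4, 5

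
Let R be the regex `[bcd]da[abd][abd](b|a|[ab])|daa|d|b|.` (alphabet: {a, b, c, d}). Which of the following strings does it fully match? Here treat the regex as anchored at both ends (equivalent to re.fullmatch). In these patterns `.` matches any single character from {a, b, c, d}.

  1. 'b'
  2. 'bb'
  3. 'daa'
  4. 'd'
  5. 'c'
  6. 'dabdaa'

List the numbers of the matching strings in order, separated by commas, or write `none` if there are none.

1, 3, 4, 5

1 → match
2 → no match
3 → match
4 → match
5 → match
6 → no match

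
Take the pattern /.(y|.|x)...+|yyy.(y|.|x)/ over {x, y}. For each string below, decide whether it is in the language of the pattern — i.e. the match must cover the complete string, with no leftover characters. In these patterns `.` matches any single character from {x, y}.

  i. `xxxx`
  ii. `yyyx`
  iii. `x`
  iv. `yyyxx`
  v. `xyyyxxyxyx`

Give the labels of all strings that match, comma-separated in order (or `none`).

i → no match
ii → no match
iii → no match
iv → match
v → match

iv, v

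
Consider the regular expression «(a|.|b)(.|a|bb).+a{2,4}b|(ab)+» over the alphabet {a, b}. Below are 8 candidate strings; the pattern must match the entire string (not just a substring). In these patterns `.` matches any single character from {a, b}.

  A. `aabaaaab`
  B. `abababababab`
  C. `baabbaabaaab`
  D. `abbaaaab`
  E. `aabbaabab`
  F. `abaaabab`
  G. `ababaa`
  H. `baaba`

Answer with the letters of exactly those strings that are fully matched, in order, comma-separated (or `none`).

A → match
B → match
C → match
D → match
E → no match
F → no match
G → no match — must end with `ab`
H → no match — must end with `ab`

A, B, C, D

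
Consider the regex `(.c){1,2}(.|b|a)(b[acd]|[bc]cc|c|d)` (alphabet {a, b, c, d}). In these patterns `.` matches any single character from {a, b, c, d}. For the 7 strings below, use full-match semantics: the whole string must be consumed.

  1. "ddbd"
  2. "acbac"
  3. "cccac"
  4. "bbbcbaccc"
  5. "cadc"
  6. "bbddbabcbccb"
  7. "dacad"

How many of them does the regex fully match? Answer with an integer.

0

1 → no match
2 → no match
3 → no match
4 → no match
5 → no match
6 → no match
7 → no match
Total matched: 0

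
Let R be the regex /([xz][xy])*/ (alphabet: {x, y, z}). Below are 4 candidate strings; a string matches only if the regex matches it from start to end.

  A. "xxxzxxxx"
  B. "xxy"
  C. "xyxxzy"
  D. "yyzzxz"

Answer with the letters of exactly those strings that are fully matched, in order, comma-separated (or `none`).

A → no match
B → no match
C → match
D → no match

C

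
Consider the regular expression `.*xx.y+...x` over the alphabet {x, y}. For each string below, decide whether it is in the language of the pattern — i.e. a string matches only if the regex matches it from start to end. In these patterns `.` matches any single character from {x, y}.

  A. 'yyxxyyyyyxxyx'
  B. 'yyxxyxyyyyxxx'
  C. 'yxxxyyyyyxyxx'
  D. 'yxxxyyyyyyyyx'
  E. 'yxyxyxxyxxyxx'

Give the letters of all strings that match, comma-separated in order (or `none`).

A → match
B → no match
C → match
D → match
E → no match

A, C, D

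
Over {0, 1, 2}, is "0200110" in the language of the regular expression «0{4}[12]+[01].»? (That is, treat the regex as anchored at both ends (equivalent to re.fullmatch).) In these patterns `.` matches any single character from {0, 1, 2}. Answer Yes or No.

No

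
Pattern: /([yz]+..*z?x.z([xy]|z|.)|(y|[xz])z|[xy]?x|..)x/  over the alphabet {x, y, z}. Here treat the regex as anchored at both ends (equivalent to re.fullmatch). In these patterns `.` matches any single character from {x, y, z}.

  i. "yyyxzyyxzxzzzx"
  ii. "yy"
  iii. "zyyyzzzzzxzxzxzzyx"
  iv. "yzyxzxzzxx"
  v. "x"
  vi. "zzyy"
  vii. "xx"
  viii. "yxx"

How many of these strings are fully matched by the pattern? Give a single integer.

5

i → match
ii → no match — must end with "x"
iii → match
iv → match
v → no match
vi → no match — must end with "x"
vii → match
viii → match
Total matched: 5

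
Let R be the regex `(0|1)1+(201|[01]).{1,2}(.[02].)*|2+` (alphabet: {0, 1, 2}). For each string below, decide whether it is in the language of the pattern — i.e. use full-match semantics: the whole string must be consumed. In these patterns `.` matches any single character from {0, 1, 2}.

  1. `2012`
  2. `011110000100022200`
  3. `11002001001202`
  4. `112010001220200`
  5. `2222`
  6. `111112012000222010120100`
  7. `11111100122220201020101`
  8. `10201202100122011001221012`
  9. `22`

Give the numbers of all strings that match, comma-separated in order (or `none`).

2, 3, 4, 5, 7, 9

1 → no match
2 → match
3 → match
4 → match
5 → match
6 → no match
7 → match
8 → no match
9 → match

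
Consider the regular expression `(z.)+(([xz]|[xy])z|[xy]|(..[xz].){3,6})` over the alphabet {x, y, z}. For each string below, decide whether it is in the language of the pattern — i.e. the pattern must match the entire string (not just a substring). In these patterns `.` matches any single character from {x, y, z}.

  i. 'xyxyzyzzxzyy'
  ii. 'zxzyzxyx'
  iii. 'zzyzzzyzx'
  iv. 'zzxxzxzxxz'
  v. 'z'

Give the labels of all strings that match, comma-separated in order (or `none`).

none

i → no match — must start with 'z'
ii → no match
iii → no match
iv → no match
v → no match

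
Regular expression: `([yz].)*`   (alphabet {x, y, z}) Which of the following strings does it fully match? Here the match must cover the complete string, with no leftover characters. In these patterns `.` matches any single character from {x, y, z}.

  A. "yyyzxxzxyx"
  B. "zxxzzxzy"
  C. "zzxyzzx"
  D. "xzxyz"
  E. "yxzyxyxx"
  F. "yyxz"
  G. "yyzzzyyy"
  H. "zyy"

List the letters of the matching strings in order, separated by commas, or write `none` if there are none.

A → no match
B → no match
C → no match
D → no match
E → no match
F → no match
G → match
H → no match

G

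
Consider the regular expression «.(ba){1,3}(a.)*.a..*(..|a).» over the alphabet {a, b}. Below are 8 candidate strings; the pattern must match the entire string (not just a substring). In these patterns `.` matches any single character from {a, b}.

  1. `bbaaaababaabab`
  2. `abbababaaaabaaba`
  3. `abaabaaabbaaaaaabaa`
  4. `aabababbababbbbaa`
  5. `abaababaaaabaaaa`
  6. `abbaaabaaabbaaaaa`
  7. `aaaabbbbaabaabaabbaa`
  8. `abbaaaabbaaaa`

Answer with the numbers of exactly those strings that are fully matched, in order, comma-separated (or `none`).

1, 3, 5

1 → match
2 → no match
3 → match
4 → no match
5 → match
6 → no match
7 → no match
8 → no match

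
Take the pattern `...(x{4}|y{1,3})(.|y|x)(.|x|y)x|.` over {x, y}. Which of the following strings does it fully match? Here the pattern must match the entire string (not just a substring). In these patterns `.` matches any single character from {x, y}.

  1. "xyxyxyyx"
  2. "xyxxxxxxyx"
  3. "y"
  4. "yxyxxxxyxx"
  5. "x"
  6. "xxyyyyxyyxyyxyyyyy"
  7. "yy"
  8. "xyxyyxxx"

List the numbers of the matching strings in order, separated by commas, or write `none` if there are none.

1. "xyxyxyyx" → no match
2. "xyxxxxxxyx" → match
3. "y" → match
4. "yxyxxxxyxx" → match
5. "x" → match
6 → no match
7. "yy" → no match
8. "xyxyyxxx" → match

2, 3, 4, 5, 8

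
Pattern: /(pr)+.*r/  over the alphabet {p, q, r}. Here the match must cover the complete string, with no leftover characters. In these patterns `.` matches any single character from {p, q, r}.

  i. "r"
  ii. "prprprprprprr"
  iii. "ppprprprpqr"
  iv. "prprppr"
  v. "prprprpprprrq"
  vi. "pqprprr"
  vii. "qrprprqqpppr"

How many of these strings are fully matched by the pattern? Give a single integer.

2

i → no match — must start with "pr"
ii → match
iii → no match — must start with "pr"
iv → match
v → no match — must end with "r"
vi → no match — must start with "pr"
vii → no match — must start with "pr"
Total matched: 2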